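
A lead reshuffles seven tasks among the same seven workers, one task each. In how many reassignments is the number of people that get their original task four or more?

# with exactly i fixed is C(7,i)·!(7-i); sum over i=4..7:
  i=4: C(7,4)·!3 = 35·2 = 70
  i=5: C(7,5)·!2 = 21·1 = 21
  i=6: C(7,6)·!1 = 7·0 = 0
  i=7: C(7,7)·!0 = 1·1 = 1
Total = 92.

92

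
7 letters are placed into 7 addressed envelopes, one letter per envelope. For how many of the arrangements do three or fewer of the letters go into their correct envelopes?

4948

Sum C(7,i)·!(7-i) for i = 0..3:
  i=0: C(7,0)·!7 = 1·1854 = 1854
  i=1: C(7,1)·!6 = 7·265 = 1855
  i=2: C(7,2)·!5 = 21·44 = 924
  i=3: C(7,3)·!4 = 35·9 = 315
Total = 4948.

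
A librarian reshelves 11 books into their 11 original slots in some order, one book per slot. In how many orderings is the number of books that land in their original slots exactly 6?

20328

Choose which 6 of the 11 are fixed: C(11,6) = 462.
The other 5 form a derangement: !5 = 44.
Total: 462 × 44 = 20328.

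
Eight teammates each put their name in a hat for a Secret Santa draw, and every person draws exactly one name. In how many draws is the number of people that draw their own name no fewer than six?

# with exactly i fixed is C(8,i)·!(8-i); sum over i=6..8:
  i=6: C(8,6)·!2 = 28·1 = 28
  i=7: C(8,7)·!1 = 8·0 = 0
  i=8: C(8,8)·!0 = 1·1 = 1
Total = 29.

29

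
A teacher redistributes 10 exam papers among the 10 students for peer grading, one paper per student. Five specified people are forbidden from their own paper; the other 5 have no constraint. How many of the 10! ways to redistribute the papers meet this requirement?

Inclusion-exclusion on the 5 forbidden self-matches:
Σ_{j=0}^{5} (-1)^j C(5,j)(10-j)!
= C(5,0)·10! - C(5,1)·9! + C(5,2)·8! - C(5,3)·7! + C(5,4)·6! - C(5,5)·5!
= 3628800 - 1814400 + 403200 - 50400 + 3600 - 120
= 2170680

2170680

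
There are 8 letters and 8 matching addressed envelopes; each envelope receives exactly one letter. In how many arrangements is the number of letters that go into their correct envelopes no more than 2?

37085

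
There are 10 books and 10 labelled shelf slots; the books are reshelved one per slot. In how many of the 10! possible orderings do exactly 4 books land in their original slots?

Choose which 4 of the 10 are fixed: C(10,4) = 210.
The other 6 form a derangement: !6 = 265.
Total: 210 × 265 = 55650.

55650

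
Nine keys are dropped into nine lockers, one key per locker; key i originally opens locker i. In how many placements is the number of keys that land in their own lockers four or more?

6883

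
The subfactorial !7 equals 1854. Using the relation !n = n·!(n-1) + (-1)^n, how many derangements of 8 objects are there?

!8 = 8·1854 + 1 = 14833.

14833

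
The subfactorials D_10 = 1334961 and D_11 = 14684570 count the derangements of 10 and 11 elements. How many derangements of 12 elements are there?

176214841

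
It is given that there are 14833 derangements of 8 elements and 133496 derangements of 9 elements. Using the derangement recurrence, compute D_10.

1334961

D_10 = (10-1)·(D_9 + D_8) = 9·(133496 + 14833) = 9·148329 = 1334961.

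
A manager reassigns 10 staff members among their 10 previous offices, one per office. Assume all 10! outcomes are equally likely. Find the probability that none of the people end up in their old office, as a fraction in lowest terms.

Favorable outcomes: !10 = 1334961.
Total outcomes: 10! = 3628800.
Probability = 1334961/3628800 = 16481/44800.

16481/44800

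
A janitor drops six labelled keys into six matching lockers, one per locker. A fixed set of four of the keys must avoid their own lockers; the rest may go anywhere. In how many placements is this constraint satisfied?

362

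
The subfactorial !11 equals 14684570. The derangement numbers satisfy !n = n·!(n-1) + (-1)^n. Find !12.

!12 = 12·14684570 + 1 = 176214841.

176214841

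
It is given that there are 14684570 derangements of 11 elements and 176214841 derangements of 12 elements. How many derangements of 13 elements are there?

2290792932

D_13 = (13-1)·(D_12 + D_11) = 12·(176214841 + 14684570) = 12·190899411 = 2290792932.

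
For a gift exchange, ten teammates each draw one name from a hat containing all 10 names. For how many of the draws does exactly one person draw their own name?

Pick the single fixed position: C(10,1) = 10 ways.
The remaining 9 must be deranged: !9 = 133496.
Total: 10 × 133496 = 1334960.

1334960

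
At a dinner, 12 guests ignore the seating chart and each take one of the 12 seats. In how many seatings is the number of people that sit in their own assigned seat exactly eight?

4455

Choose which 8 of the 12 are fixed: C(12,8) = 495.
The other 4 form a derangement: !4 = 9.
Total: 495 × 9 = 4455.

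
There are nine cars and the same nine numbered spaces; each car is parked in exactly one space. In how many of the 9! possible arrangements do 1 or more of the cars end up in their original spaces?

Sum C(9,i)·!(9-i) for i = 1..9:
  i=1: C(9,1)·!8 = 9·14833 = 133497
  i=2: C(9,2)·!7 = 36·1854 = 66744
  i=3: C(9,3)·!6 = 84·265 = 22260
  i=4: C(9,4)·!5 = 126·44 = 5544
  i=5: C(9,5)·!4 = 126·9 = 1134
  i=6: C(9,6)·!3 = 84·2 = 168
  i=7: C(9,7)·!2 = 36·1 = 36
  i=8: C(9,8)·!1 = 9·0 = 0
  i=9: C(9,9)·!0 = 1·1 = 1
Total = 229384.

229384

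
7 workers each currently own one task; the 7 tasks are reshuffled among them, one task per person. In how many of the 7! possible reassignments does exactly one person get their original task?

Choose which one of the 7 is fixed: C(7,1) = 7.
The remaining 6 must be deranged: !6 = 265.
Total: 7 × 265 = 1855.

1855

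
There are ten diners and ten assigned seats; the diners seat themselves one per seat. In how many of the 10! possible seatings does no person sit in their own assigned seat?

Recurrence: !10 = 9·(!9 + !8).
!10 = 9·(133496 + 14833) = 9·148329 = 1334961

1334961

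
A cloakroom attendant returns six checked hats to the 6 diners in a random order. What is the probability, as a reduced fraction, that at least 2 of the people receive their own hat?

191/720

Favorable outcomes: Σ_{i≥2} C(6,i)·!(6-i) = 15·9 + 20·2 + 15·1 + 6·0 + 1·1 = 191.
Total outcomes: 6! = 720.
Probability = 191/720 = 191/720.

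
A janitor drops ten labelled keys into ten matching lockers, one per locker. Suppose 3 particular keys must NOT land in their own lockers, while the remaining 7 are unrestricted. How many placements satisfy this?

2656080

Inclusion-exclusion on the 3 forbidden self-matches:
Σ_{j=0}^{3} (-1)^j C(3,j)(10-j)!
= C(3,0)·10! - C(3,1)·9! + C(3,2)·8! - C(3,3)·7!
= 3628800 - 1088640 + 120960 - 5040
= 2656080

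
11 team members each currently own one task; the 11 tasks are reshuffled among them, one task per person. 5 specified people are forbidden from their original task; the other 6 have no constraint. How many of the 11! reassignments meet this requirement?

Inclusion-exclusion on the 5 forbidden self-matches:
Σ_{j=0}^{5} (-1)^j C(5,j)(11-j)!
= C(5,0)·11! - C(5,1)·10! + C(5,2)·9! - C(5,3)·8! + C(5,4)·7! - C(5,5)·6!
= 39916800 - 18144000 + 3628800 - 403200 + 25200 - 720
= 25022880

25022880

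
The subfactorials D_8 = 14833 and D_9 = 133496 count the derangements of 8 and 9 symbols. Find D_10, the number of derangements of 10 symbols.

D_10 = (10-1)·(D_9 + D_8) = 9·(133496 + 14833) = 9·148329 = 1334961.

1334961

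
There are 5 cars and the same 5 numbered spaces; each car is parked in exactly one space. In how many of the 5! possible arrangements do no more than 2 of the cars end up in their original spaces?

109

# with exactly i fixed is C(5,i)·!(5-i); sum over i=0..2:
  i=0: C(5,0)·!5 = 1·44 = 44
  i=1: C(5,1)·!4 = 5·9 = 45
  i=2: C(5,2)·!3 = 10·2 = 20
Total = 109.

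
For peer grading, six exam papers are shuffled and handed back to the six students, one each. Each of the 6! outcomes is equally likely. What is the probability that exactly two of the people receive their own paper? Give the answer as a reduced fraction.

3/16

Favorable outcomes: C(6,2)·!4 = 15·9 = 135.
Total outcomes: 6! = 720.
Probability = 135/720 = 3/16.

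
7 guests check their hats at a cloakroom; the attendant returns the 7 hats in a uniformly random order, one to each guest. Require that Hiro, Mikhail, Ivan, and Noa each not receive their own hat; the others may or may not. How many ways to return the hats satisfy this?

2790

Inclusion-exclusion on the 4 forbidden self-matches:
Σ_{j=0}^{4} (-1)^j C(4,j)(7-j)!
= C(4,0)·7! - C(4,1)·6! + C(4,2)·5! - C(4,3)·4! + C(4,4)·3!
= 5040 - 2880 + 720 - 96 + 6
= 2790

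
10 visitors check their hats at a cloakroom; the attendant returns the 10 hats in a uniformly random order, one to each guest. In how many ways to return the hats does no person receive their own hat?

1334961

The subfactorial !10 = [10!/e] (nearest integer).
10! = 3628800, and 3628800/e ≈ 1334960.92, so !10 = 1334961.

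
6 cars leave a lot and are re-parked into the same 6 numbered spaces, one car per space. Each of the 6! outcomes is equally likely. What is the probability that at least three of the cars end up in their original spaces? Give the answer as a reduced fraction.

7/90

Favorable outcomes: Σ_{i≥3} C(6,i)·!(6-i) = 20·2 + 15·1 + 6·0 + 1·1 = 56.
Total outcomes: 6! = 720.
Probability = 56/720 = 7/90.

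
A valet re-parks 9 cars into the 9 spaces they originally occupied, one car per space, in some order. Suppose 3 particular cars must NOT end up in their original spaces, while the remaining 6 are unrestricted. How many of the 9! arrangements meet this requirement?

Let A_j be the event that the j-th constrained one is fixed. By inclusion-exclusion over the 3 events:
Σ_{j=0}^{3} (-1)^j C(3,j)(9-j)!
= C(3,0)·9! - C(3,1)·8! + C(3,2)·7! - C(3,3)·6!
= 362880 - 120960 + 15120 - 720
= 256320

256320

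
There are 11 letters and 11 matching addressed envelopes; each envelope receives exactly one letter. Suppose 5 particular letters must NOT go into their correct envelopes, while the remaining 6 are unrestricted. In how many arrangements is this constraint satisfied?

25022880

Inclusion-exclusion on the 5 forbidden self-matches:
Σ_{j=0}^{5} (-1)^j C(5,j)(11-j)!
= C(5,0)·11! - C(5,1)·10! + C(5,2)·9! - C(5,3)·8! + C(5,4)·7! - C(5,5)·6!
= 39916800 - 18144000 + 3628800 - 403200 + 25200 - 720
= 25022880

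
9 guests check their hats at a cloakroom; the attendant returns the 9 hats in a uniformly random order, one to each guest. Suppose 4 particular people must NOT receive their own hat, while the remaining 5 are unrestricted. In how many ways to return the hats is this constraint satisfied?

229080

Inclusion-exclusion on the 4 forbidden self-matches:
Σ_{j=0}^{4} (-1)^j C(4,j)(9-j)!
= C(4,0)·9! - C(4,1)·8! + C(4,2)·7! - C(4,3)·6! + C(4,4)·5!
= 362880 - 161280 + 30240 - 2880 + 120
= 229080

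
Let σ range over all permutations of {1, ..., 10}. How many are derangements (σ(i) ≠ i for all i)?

1334961

By inclusion-exclusion, !10 = Σ (-1)^k · 10!/k! for k=0..10
= 10! - 10!/1! + 10!/2! - 10!/3! + 10!/4! - 10!/5! + 10!/6! - 10!/7! + 10!/8! - 10!/9! + 10!/10!
= 3628800 - 3628800 + 1814400 - 604800 + 151200 - 30240 + 5040 - 720 + 90 - 10 + 1
= 1334961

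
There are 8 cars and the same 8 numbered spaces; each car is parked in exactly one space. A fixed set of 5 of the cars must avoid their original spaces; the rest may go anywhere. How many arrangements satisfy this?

21234

Inclusion-exclusion on the 5 forbidden self-matches:
Σ_{j=0}^{5} (-1)^j C(5,j)(8-j)!
= C(5,0)·8! - C(5,1)·7! + C(5,2)·6! - C(5,3)·5! + C(5,4)·4! - C(5,5)·3!
= 40320 - 25200 + 7200 - 1200 + 120 - 6
= 21234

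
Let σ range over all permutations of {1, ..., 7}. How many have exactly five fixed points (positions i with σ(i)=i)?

Pick the 5 fixed positions: C(7,5) = 21 ways.
The remaining 2 must be deranged: !2 = 1.
Total: 21 × 1 = 21.

21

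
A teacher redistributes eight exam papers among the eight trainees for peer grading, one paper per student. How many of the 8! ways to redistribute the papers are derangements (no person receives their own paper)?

14833

!8 = 8! · Σ_{k=0}^{8} (-1)^k/k!
= 8! - 8!/1! + 8!/2! - 8!/3! + 8!/4! - 8!/5! + 8!/6! - 8!/7! + 8!/8!
= 40320 - 40320 + 20160 - 6720 + 1680 - 336 + 56 - 8 + 1
= 14833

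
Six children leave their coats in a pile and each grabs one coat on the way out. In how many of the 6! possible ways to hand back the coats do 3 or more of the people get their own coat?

56

Sum C(6,i)·!(6-i) for i = 3..6:
  i=3: C(6,3)·!3 = 20·2 = 40
  i=4: C(6,4)·!2 = 15·1 = 15
  i=5: C(6,5)·!1 = 6·0 = 0
  i=6: C(6,6)·!0 = 1·1 = 1
Total = 56.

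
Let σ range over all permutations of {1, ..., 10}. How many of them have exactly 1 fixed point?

1334960

Pick the single fixed position: C(10,1) = 10 ways.
The other 9 form a derangement: !9 = 133496.
Total: 10 × 133496 = 1334960.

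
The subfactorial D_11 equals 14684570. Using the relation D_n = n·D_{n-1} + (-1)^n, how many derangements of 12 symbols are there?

176214841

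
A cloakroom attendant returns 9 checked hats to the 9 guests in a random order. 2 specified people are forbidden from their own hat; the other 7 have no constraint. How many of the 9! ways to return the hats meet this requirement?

287280

Let A_j be the event that the j-th constrained one is fixed. By inclusion-exclusion over the 2 events:
Σ_{j=0}^{2} (-1)^j C(2,j)(9-j)!
= C(2,0)·9! - C(2,1)·8! + C(2,2)·7!
= 362880 - 80640 + 5040
= 287280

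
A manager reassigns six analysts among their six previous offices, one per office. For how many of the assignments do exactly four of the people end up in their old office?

Choose which 4 of the 6 are fixed: C(6,4) = 15.
The remaining 2 must be deranged: !2 = 1.
Total: 15 × 1 = 15.

15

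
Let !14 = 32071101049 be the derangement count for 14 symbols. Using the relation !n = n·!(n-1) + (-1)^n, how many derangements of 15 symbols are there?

481066515734

!15 = 15·32071101049 - 1 = 481066515734.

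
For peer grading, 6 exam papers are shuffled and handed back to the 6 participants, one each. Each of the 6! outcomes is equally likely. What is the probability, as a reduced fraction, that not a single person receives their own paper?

Favorable outcomes: !6 = 265.
Total outcomes: 6! = 720.
Probability = 265/720 = 53/144.

53/144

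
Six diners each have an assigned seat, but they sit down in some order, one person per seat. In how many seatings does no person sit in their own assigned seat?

Recurrence: !6 = 5·(!5 + !4).
!6 = 5·(44 + 9) = 5·53 = 265

265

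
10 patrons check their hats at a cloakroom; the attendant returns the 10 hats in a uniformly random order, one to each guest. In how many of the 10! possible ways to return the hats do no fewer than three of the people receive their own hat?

291394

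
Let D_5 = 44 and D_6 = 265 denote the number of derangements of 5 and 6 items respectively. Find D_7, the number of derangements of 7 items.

D_7 = (7-1)·(D_6 + D_5) = 6·(265 + 44) = 6·309 = 1854.

1854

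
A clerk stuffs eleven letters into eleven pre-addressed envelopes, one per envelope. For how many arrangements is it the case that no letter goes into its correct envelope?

14684570

The subfactorial !11 = [11!/e] (nearest integer).
11! = 39916800, and 39916800/e ≈ 14684570.08, so !11 = 14684570.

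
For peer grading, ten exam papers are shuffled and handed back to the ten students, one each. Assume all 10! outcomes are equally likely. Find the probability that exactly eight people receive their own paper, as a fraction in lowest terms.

1/80640

Favorable outcomes: C(10,8)·!2 = 45·1 = 45.
Total outcomes: 10! = 3628800.
Probability = 45/3628800 = 1/80640.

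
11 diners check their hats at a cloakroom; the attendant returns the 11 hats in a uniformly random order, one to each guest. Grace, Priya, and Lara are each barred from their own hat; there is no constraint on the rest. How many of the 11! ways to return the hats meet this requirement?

Let A_j be the event that the j-th constrained one is fixed. By inclusion-exclusion over the 3 events:
Σ_{j=0}^{3} (-1)^j C(3,j)(11-j)!
= C(3,0)·11! - C(3,1)·10! + C(3,2)·9! - C(3,3)·8!
= 39916800 - 10886400 + 1088640 - 40320
= 30078720

30078720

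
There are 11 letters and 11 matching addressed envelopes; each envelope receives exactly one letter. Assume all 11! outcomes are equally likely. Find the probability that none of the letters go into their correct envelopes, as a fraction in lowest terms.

1468457/3991680

Favorable outcomes: !11 = 14684570.
Total outcomes: 11! = 39916800.
Probability = 14684570/39916800 = 1468457/3991680.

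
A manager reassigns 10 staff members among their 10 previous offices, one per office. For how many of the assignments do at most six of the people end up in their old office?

# with exactly i fixed is C(10,i)·!(10-i); sum over i=0..6:
  i=0: C(10,0)·!10 = 1·1334961 = 1334961
  i=1: C(10,1)·!9 = 10·133496 = 1334960
  i=2: C(10,2)·!8 = 45·14833 = 667485
  i=3: C(10,3)·!7 = 120·1854 = 222480
  i=4: C(10,4)·!6 = 210·265 = 55650
  i=5: C(10,5)·!5 = 252·44 = 11088
  i=6: C(10,6)·!4 = 210·9 = 1890
Total = 3628514.

3628514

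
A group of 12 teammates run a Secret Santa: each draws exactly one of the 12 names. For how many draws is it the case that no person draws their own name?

176214841

Recurrence: !12 = 12·!11 + (-1)^12.
!12 = 12·14684570 + 1 = 176214841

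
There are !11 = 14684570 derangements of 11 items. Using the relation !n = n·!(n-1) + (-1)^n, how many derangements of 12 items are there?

176214841

!12 = 12·14684570 + 1 = 176214841.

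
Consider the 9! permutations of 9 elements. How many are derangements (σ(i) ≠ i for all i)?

By inclusion-exclusion, !9 = Σ (-1)^k · 9!/k! for k=0..9
= 9! - 9!/1! + 9!/2! - 9!/3! + 9!/4! - 9!/5! + 9!/6! - 9!/7! + 9!/8! - 9!/9!
= 362880 - 362880 + 181440 - 60480 + 15120 - 3024 + 504 - 72 + 9 - 1
= 133496

133496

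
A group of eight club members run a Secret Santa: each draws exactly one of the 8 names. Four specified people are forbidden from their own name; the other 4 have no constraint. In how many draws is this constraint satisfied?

Inclusion-exclusion on the 4 forbidden self-matches:
Σ_{j=0}^{4} (-1)^j C(4,j)(8-j)!
= C(4,0)·8! - C(4,1)·7! + C(4,2)·6! - C(4,3)·5! + C(4,4)·4!
= 40320 - 20160 + 4320 - 480 + 24
= 24024

24024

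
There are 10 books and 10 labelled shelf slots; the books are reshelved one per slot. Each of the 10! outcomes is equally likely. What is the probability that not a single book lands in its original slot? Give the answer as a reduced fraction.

16481/44800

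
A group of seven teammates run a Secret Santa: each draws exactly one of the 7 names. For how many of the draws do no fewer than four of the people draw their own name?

92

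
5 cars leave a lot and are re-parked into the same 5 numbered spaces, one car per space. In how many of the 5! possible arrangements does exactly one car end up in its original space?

45

Pick the single fixed position: C(5,1) = 5 ways.
The remaining 4 must be deranged: !4 = 9.
Total: 5 × 9 = 45.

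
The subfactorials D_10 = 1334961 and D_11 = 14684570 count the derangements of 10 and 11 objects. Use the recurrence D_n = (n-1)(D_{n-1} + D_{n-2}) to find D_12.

176214841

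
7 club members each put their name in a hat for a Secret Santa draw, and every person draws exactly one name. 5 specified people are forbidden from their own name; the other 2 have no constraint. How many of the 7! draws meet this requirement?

2428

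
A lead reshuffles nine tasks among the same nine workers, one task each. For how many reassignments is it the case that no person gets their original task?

133496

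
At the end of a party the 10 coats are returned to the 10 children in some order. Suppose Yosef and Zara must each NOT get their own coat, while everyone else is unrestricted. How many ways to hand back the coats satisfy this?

Let A_j be the event that the j-th constrained one is fixed. By inclusion-exclusion over the 2 events:
Σ_{j=0}^{2} (-1)^j C(2,j)(10-j)!
= C(2,0)·10! - C(2,1)·9! + C(2,2)·8!
= 3628800 - 725760 + 40320
= 2943360

2943360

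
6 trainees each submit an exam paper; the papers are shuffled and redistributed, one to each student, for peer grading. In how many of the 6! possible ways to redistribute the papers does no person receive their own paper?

265

Use !n = n·!(n-1) + (-1)^n.
!6 = 6·44 + 1 = 265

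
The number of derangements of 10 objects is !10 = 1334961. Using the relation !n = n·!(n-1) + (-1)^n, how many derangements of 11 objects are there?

!11 = 11·1334961 - 1 = 14684570.

14684570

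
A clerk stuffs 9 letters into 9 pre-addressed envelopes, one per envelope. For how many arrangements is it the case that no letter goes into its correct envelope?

133496

!9 = 9! · Σ_{k=0}^{9} (-1)^k/k!
= 9! - 9!/1! + 9!/2! - 9!/3! + 9!/4! - 9!/5! + 9!/6! - 9!/7! + 9!/8! - 9!/9!
= 362880 - 362880 + 181440 - 60480 + 15120 - 3024 + 504 - 72 + 9 - 1
= 133496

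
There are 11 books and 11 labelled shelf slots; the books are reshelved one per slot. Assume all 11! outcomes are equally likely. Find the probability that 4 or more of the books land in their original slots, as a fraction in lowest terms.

Favorable outcomes: Σ_{i≥4} C(11,i)·!(11-i) = 330·1854 + 462·265 + 462·44 + 330·9 + 165·2 + 55·1 + 11·0 + 1·1 = 757934.
Total outcomes: 11! = 39916800.
Probability = 757934/39916800 = 378967/19958400.

378967/19958400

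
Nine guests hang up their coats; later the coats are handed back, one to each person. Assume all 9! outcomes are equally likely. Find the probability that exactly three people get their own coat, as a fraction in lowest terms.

53/864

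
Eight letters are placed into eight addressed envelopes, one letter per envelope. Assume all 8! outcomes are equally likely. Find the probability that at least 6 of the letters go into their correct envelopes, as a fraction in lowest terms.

29/40320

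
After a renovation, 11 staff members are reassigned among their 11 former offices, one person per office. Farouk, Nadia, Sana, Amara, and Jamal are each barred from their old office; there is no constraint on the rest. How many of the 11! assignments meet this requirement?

25022880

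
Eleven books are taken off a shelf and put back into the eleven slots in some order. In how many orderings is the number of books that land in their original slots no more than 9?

39916799

Sum C(11,i)·!(11-i) for i = 0..9:
  i=0: C(11,0)·!11 = 1·14684570 = 14684570
  i=1: C(11,1)·!10 = 11·1334961 = 14684571
  i=2: C(11,2)·!9 = 55·133496 = 7342280
  i=3: C(11,3)·!8 = 165·14833 = 2447445
  i=4: C(11,4)·!7 = 330·1854 = 611820
  i=5: C(11,5)·!6 = 462·265 = 122430
  i=6: C(11,6)·!5 = 462·44 = 20328
  i=7: C(11,7)·!4 = 330·9 = 2970
  i=8: C(11,8)·!3 = 165·2 = 330
  i=9: C(11,9)·!2 = 55·1 = 55
Total = 39916799.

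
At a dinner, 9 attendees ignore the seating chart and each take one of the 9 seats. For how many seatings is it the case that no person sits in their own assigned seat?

133496

The number of derangements of 9 is !9 = Σ_{k=0}^{9} (-1)^k·9!/k!
= 9! - 9!/1! + 9!/2! - 9!/3! + 9!/4! - 9!/5! + 9!/6! - 9!/7! + 9!/8! - 9!/9!
= 362880 - 362880 + 181440 - 60480 + 15120 - 3024 + 504 - 72 + 9 - 1
= 133496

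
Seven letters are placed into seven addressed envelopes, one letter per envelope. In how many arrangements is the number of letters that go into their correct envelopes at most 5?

Sum C(7,i)·!(7-i) for i = 0..5:
  i=0: C(7,0)·!7 = 1·1854 = 1854
  i=1: C(7,1)·!6 = 7·265 = 1855
  i=2: C(7,2)·!5 = 21·44 = 924
  i=3: C(7,3)·!4 = 35·9 = 315
  i=4: C(7,4)·!3 = 35·2 = 70
  i=5: C(7,5)·!2 = 21·1 = 21
Total = 5039.

5039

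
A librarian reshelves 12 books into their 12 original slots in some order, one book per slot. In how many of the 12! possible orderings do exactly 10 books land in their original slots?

66

Choose which 10 of the 12 are fixed: C(12,10) = 66.
The remaining 2 must be deranged: !2 = 1.
Total: 66 × 1 = 66.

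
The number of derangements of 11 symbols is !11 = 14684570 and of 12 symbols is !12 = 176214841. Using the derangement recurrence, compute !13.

!13 = (13-1)·(!12 + !11) = 12·(176214841 + 14684570) = 12·190899411 = 2290792932.

2290792932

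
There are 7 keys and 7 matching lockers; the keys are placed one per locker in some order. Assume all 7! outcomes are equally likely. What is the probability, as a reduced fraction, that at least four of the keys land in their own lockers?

Favorable outcomes: Σ_{i≥4} C(7,i)·!(7-i) = 35·2 + 21·1 + 7·0 + 1·1 = 92.
Total outcomes: 7! = 5040.
Probability = 92/5040 = 23/1260.

23/1260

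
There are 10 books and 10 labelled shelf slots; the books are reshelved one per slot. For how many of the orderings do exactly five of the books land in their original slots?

Pick the 5 fixed positions: C(10,5) = 252 ways.
The remaining 5 must be deranged: !5 = 44.
Total: 252 × 44 = 11088.

11088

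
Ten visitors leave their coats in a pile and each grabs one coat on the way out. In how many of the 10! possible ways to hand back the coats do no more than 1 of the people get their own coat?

2669921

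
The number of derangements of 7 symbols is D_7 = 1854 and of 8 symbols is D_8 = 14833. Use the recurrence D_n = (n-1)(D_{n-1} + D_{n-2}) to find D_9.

D_9 = (9-1)·(D_8 + D_7) = 8·(14833 + 1854) = 8·16687 = 133496.

133496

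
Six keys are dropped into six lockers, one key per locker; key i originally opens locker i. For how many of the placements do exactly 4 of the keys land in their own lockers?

15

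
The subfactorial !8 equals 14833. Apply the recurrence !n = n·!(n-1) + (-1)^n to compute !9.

133496

!9 = 9·14833 - 1 = 133496.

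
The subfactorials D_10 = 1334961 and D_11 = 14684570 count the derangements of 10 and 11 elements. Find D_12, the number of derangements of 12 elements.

D_12 = (12-1)·(D_11 + D_10) = 11·(14684570 + 1334961) = 11·16019531 = 176214841.

176214841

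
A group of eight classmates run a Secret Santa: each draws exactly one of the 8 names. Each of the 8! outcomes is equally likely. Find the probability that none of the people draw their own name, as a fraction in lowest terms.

Favorable outcomes: !8 = 14833.
Total outcomes: 8! = 40320.
Probability = 14833/40320 = 2119/5760.

2119/5760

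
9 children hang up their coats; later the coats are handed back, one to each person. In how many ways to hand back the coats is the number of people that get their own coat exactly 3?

22260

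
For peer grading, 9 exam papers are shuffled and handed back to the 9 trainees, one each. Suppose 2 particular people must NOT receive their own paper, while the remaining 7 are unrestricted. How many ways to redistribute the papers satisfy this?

287280

Let A_j be the event that the j-th constrained one is fixed. By inclusion-exclusion over the 2 events:
Σ_{j=0}^{2} (-1)^j C(2,j)(9-j)!
= C(2,0)·9! - C(2,1)·8! + C(2,2)·7!
= 362880 - 80640 + 5040
= 287280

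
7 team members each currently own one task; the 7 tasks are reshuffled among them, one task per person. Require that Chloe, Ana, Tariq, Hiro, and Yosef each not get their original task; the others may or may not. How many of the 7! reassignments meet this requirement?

2428

Let A_j be the event that the j-th constrained one is fixed. By inclusion-exclusion over the 5 events:
Σ_{j=0}^{5} (-1)^j C(5,j)(7-j)!
= C(5,0)·7! - C(5,1)·6! + C(5,2)·5! - C(5,3)·4! + C(5,4)·3! - C(5,5)·2!
= 5040 - 3600 + 1200 - 240 + 30 - 2
= 2428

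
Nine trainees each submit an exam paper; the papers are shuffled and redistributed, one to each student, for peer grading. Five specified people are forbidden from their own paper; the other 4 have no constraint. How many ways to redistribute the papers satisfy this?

Inclusion-exclusion on the 5 forbidden self-matches:
Σ_{j=0}^{5} (-1)^j C(5,j)(9-j)!
= C(5,0)·9! - C(5,1)·8! + C(5,2)·7! - C(5,3)·6! + C(5,4)·5! - C(5,5)·4!
= 362880 - 201600 + 50400 - 7200 + 600 - 24
= 205056

205056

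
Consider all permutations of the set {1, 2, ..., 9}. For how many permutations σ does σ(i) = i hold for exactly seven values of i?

36

Choose which 7 of the 9 are fixed: C(9,7) = 36.
The other 2 form a derangement: !2 = 1.
Total: 36 × 1 = 36.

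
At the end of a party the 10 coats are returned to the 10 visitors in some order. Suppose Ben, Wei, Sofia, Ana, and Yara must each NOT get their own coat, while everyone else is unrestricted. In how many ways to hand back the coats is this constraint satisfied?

2170680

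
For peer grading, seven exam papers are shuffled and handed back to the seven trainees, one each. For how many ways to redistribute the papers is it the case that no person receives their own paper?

1854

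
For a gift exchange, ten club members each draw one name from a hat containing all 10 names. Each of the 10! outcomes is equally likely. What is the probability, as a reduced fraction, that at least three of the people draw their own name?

145697/1814400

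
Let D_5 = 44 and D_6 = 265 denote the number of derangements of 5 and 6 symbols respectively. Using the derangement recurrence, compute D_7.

D_7 = (7-1)·(D_6 + D_5) = 6·(265 + 44) = 6·309 = 1854.

1854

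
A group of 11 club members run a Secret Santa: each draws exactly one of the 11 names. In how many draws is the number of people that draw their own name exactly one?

14684571

Pick the single fixed position: C(11,1) = 11 ways.
The other 10 form a derangement: !10 = 1334961.
Total: 11 × 1334961 = 14684571.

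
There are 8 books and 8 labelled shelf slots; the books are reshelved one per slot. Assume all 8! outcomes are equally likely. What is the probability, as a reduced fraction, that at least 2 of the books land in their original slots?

2131/8064

Favorable outcomes: Σ_{i≥2} C(8,i)·!(8-i) = 28·265 + 56·44 + 70·9 + 56·2 + 28·1 + 8·0 + 1·1 = 10655.
Total outcomes: 8! = 40320.
Probability = 10655/40320 = 2131/8064.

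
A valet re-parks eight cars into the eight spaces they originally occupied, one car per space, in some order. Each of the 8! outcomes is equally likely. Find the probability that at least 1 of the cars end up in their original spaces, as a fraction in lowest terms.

3641/5760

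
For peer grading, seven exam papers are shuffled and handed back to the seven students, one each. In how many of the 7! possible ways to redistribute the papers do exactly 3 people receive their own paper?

315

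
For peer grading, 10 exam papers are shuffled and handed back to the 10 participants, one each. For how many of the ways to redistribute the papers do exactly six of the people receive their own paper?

Pick the 6 fixed positions: C(10,6) = 210 ways.
The remaining 4 must be deranged: !4 = 9.
Total: 210 × 9 = 1890.

1890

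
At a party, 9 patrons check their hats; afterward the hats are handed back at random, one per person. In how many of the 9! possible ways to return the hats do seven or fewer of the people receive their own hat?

362879

# with exactly i fixed is C(9,i)·!(9-i); sum over i=0..7:
  i=0: C(9,0)·!9 = 1·133496 = 133496
  i=1: C(9,1)·!8 = 9·14833 = 133497
  i=2: C(9,2)·!7 = 36·1854 = 66744
  i=3: C(9,3)·!6 = 84·265 = 22260
  i=4: C(9,4)·!5 = 126·44 = 5544
  i=5: C(9,5)·!4 = 126·9 = 1134
  i=6: C(9,6)·!3 = 84·2 = 168
  i=7: C(9,7)·!2 = 36·1 = 36
Total = 362879.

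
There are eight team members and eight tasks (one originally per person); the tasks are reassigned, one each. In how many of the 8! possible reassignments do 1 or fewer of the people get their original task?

29665

Sum C(8,i)·!(8-i) for i = 0..1:
  i=0: C(8,0)·!8 = 1·14833 = 14833
  i=1: C(8,1)·!7 = 8·1854 = 14832
Total = 29665.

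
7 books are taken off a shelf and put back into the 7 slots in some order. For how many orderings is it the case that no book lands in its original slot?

Use !n = (n-1)(!(n-1) + !(n-2)).
!7 = 6·(265 + 44) = 6·309 = 1854

1854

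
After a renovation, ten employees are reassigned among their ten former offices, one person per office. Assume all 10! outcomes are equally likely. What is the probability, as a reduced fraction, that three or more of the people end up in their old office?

145697/1814400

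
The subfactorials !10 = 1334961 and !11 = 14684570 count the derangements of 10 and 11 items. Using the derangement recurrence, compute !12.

!12 = (12-1)·(!11 + !10) = 11·(14684570 + 1334961) = 11·16019531 = 176214841.

176214841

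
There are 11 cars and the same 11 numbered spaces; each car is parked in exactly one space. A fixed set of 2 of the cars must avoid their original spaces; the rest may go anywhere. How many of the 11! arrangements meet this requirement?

33022080

Inclusion-exclusion on the 2 forbidden self-matches:
Σ_{j=0}^{2} (-1)^j C(2,j)(11-j)!
= C(2,0)·11! - C(2,1)·10! + C(2,2)·9!
= 39916800 - 7257600 + 362880
= 33022080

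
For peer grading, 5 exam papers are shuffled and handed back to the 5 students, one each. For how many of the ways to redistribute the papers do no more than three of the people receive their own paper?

119

# with exactly i fixed is C(5,i)·!(5-i); sum over i=0..3:
  i=0: C(5,0)·!5 = 1·44 = 44
  i=1: C(5,1)·!4 = 5·9 = 45
  i=2: C(5,2)·!3 = 10·2 = 20
  i=3: C(5,3)·!2 = 10·1 = 10
Total = 119.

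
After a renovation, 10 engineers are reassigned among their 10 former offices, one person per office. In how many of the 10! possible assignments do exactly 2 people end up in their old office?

667485

Pick the 2 fixed positions: C(10,2) = 45 ways.
The other 8 form a derangement: !8 = 14833.
Total: 45 × 14833 = 667485.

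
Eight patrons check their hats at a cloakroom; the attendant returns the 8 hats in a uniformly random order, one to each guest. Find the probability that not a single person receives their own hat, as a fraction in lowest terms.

Favorable outcomes: !8 = 14833.
Total outcomes: 8! = 40320.
Probability = 14833/40320 = 2119/5760.

2119/5760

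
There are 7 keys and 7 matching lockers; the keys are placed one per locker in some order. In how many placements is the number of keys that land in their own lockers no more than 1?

# with exactly i fixed is C(7,i)·!(7-i); sum over i=0..1:
  i=0: C(7,0)·!7 = 1·1854 = 1854
  i=1: C(7,1)·!6 = 7·265 = 1855
Total = 3709.

3709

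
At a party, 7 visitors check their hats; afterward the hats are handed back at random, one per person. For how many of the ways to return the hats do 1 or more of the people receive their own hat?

Sum C(7,i)·!(7-i) for i = 1..7:
  i=1: C(7,1)·!6 = 7·265 = 1855
  i=2: C(7,2)·!5 = 21·44 = 924
  i=3: C(7,3)·!4 = 35·9 = 315
  i=4: C(7,4)·!3 = 35·2 = 70
  i=5: C(7,5)·!2 = 21·1 = 21
  i=6: C(7,6)·!1 = 7·0 = 0
  i=7: C(7,7)·!0 = 1·1 = 1
Total = 3186.

3186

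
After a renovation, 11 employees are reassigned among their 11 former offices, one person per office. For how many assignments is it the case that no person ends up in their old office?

The subfactorial !11 = [11!/e] (nearest integer).
11! = 39916800, and 39916800/e ≈ 14684570.08, so !11 = 14684570.

14684570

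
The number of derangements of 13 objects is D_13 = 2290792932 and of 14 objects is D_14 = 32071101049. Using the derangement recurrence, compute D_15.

481066515734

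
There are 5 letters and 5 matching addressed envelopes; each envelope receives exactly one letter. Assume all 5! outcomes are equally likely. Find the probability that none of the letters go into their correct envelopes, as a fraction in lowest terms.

Favorable outcomes: !5 = 44.
Total outcomes: 5! = 120.
Probability = 44/120 = 11/30.

11/30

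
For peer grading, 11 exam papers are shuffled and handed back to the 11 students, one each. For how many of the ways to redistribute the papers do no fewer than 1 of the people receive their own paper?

25232230

Sum C(11,i)·!(11-i) for i = 1..11:
  i=1: C(11,1)·!10 = 11·1334961 = 14684571
  i=2: C(11,2)·!9 = 55·133496 = 7342280
  i=3: C(11,3)·!8 = 165·14833 = 2447445
  i=4: C(11,4)·!7 = 330·1854 = 611820
  i=5: C(11,5)·!6 = 462·265 = 122430
  i=6: C(11,6)·!5 = 462·44 = 20328
  i=7: C(11,7)·!4 = 330·9 = 2970
  i=8: C(11,8)·!3 = 165·2 = 330
  i=9: C(11,9)·!2 = 55·1 = 55
  i=10: C(11,10)·!1 = 11·0 = 0
  i=11: C(11,11)·!0 = 1·1 = 1
Total = 25232230.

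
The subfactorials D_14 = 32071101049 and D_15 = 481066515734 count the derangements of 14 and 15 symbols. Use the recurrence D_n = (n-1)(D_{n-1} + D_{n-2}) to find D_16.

D_16 = (16-1)·(D_15 + D_14) = 15·(481066515734 + 32071101049) = 15·513137616783 = 7697064251745.

7697064251745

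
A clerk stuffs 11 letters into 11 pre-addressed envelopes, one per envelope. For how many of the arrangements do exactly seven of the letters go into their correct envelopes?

Pick the 7 fixed positions: C(11,7) = 330 ways.
The other 4 form a derangement: !4 = 9.
Total: 330 × 9 = 2970.

2970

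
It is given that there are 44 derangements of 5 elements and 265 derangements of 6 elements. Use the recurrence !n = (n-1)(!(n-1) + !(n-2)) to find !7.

!7 = (7-1)·(!6 + !5) = 6·(265 + 44) = 6·309 = 1854.

1854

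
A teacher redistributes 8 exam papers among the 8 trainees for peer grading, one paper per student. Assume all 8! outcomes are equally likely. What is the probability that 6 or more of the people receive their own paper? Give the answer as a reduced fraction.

Favorable outcomes: Σ_{i≥6} C(8,i)·!(8-i) = 28·1 + 8·0 + 1·1 = 29.
Total outcomes: 8! = 40320.
Probability = 29/40320 = 29/40320.

29/40320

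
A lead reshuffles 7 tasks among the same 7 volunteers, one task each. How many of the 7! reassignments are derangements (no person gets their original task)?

1854

Use !n = (n-1)(!(n-1) + !(n-2)).
!7 = 6·(265 + 44) = 6·309 = 1854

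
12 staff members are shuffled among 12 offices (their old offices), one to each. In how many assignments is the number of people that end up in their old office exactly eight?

Choose which 8 of the 12 are fixed: C(12,8) = 495.
The remaining 4 must be deranged: !4 = 9.
Total: 495 × 9 = 4455.

4455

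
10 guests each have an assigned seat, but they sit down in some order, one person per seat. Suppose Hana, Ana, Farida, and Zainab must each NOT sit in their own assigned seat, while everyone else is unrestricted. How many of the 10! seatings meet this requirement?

Inclusion-exclusion on the 4 forbidden self-matches:
Σ_{j=0}^{4} (-1)^j C(4,j)(10-j)!
= C(4,0)·10! - C(4,1)·9! + C(4,2)·8! - C(4,3)·7! + C(4,4)·6!
= 3628800 - 1451520 + 241920 - 20160 + 720
= 2399760

2399760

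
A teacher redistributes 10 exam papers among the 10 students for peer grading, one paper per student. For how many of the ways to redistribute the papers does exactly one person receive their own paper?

1334960

Pick the single fixed position: C(10,1) = 10 ways.
The remaining 9 must be deranged: !9 = 133496.
Total: 10 × 133496 = 1334960.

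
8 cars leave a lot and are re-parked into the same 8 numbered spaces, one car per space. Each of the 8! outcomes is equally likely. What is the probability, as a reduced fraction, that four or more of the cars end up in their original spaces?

257/13440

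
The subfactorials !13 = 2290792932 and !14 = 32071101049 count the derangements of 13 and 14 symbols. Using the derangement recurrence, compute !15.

481066515734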